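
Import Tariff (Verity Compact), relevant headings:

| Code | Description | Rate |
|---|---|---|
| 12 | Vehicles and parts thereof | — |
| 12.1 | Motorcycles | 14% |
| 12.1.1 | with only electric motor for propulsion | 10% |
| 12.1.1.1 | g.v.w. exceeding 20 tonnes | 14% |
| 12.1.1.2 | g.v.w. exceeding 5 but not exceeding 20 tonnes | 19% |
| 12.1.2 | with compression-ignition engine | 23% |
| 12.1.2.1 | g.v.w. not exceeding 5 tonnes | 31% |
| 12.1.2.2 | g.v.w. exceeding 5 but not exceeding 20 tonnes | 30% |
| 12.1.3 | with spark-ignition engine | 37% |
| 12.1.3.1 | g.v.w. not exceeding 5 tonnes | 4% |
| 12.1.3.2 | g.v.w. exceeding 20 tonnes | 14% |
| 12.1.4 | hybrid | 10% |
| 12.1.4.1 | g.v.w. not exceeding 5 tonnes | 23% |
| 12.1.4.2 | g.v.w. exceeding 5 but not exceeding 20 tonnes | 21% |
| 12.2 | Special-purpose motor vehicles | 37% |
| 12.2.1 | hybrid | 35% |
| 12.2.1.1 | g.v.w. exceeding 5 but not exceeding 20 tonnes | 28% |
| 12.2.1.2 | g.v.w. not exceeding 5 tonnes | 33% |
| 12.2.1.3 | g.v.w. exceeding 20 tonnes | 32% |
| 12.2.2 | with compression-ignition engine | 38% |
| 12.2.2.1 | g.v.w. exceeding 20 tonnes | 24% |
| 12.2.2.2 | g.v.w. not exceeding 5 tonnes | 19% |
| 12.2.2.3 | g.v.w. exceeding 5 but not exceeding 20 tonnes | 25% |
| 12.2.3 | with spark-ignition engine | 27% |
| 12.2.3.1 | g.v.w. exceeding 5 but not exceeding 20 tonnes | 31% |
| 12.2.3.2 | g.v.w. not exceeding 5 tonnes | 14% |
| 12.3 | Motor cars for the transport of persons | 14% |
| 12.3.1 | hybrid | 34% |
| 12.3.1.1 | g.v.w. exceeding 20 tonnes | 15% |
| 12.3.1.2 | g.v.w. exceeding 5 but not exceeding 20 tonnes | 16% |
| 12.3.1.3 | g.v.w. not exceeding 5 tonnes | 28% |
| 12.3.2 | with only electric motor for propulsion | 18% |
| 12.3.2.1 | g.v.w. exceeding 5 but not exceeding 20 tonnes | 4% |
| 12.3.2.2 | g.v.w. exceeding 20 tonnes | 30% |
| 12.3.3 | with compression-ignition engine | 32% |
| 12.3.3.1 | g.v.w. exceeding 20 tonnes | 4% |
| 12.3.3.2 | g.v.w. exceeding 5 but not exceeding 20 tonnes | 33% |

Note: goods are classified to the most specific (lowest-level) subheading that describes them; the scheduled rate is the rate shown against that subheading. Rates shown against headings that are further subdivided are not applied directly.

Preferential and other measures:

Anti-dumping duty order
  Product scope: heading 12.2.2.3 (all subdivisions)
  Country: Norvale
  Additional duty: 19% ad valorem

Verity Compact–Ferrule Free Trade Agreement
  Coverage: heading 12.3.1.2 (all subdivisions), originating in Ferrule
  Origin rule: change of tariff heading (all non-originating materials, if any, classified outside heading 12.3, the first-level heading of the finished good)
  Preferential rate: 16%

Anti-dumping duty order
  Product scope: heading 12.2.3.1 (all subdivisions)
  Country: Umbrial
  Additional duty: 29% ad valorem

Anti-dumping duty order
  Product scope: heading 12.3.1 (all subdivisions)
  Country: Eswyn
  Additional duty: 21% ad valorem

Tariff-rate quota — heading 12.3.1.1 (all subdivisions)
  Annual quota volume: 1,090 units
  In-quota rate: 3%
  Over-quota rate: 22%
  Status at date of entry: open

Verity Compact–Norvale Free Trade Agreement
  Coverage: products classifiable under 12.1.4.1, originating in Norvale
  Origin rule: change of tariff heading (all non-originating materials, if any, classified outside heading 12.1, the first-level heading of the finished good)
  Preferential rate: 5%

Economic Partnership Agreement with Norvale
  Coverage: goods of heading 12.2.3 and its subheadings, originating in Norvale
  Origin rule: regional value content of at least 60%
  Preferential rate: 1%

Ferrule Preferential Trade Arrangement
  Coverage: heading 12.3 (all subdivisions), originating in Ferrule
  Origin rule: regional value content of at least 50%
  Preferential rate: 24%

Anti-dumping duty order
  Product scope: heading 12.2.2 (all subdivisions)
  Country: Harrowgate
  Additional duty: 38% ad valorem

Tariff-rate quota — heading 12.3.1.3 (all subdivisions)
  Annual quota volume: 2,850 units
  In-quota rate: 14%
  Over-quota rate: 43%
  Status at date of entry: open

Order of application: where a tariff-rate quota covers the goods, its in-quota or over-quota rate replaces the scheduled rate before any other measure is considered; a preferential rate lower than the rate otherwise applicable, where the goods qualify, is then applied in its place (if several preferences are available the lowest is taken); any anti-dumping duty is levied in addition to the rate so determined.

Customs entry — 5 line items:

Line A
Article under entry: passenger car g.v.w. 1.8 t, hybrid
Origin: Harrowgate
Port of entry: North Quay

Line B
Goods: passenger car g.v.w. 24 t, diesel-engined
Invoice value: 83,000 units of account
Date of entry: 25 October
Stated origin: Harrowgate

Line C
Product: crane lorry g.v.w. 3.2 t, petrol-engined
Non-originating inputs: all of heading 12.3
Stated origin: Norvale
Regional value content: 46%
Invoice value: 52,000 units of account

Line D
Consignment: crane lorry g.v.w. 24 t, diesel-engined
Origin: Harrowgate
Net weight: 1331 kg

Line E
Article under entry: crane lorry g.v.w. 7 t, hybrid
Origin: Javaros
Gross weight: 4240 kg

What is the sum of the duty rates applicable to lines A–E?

Line A: passenger car → 12.3; hybrid → 12.3.1; g.v.w. 1.8 t → 12.3.1.3. Scheduled 28%. quota on 12.3.1.3 open → in-quota 14%. → 14%.
Line B: passenger car → 12.3; diesel-engined → 12.3.3; g.v.w. 24 t → 12.3.3.1. Scheduled 4%. No special measure applies. → 4%.
Line C: crane lorry → 12.2; petrol-engined → 12.2.3; g.v.w. 3.2 t → 12.2.3.2. Scheduled 14%. Norvale agreement on 12.1.4.1: 12.2.3.2 not covered; Norvale agreement on 12.2.3: RVC < 60%. → 14%.
Line D: crane lorry → 12.2; diesel-engined → 12.2.2; g.v.w. 24 t → 12.2.2.1. Scheduled 24%. anti-dumping (Harrowgate, 12.2.2): +38%; total 24% + 38% = 62%. → 62%.
Line E: crane lorry → 12.2; hybrid → 12.2.1; g.v.w. 7 t → 12.2.1.1. Scheduled 28%. No special measure applies. → 28%.
Sum: 14% + 4% + 14% + 62% + 28% = 122%.

122%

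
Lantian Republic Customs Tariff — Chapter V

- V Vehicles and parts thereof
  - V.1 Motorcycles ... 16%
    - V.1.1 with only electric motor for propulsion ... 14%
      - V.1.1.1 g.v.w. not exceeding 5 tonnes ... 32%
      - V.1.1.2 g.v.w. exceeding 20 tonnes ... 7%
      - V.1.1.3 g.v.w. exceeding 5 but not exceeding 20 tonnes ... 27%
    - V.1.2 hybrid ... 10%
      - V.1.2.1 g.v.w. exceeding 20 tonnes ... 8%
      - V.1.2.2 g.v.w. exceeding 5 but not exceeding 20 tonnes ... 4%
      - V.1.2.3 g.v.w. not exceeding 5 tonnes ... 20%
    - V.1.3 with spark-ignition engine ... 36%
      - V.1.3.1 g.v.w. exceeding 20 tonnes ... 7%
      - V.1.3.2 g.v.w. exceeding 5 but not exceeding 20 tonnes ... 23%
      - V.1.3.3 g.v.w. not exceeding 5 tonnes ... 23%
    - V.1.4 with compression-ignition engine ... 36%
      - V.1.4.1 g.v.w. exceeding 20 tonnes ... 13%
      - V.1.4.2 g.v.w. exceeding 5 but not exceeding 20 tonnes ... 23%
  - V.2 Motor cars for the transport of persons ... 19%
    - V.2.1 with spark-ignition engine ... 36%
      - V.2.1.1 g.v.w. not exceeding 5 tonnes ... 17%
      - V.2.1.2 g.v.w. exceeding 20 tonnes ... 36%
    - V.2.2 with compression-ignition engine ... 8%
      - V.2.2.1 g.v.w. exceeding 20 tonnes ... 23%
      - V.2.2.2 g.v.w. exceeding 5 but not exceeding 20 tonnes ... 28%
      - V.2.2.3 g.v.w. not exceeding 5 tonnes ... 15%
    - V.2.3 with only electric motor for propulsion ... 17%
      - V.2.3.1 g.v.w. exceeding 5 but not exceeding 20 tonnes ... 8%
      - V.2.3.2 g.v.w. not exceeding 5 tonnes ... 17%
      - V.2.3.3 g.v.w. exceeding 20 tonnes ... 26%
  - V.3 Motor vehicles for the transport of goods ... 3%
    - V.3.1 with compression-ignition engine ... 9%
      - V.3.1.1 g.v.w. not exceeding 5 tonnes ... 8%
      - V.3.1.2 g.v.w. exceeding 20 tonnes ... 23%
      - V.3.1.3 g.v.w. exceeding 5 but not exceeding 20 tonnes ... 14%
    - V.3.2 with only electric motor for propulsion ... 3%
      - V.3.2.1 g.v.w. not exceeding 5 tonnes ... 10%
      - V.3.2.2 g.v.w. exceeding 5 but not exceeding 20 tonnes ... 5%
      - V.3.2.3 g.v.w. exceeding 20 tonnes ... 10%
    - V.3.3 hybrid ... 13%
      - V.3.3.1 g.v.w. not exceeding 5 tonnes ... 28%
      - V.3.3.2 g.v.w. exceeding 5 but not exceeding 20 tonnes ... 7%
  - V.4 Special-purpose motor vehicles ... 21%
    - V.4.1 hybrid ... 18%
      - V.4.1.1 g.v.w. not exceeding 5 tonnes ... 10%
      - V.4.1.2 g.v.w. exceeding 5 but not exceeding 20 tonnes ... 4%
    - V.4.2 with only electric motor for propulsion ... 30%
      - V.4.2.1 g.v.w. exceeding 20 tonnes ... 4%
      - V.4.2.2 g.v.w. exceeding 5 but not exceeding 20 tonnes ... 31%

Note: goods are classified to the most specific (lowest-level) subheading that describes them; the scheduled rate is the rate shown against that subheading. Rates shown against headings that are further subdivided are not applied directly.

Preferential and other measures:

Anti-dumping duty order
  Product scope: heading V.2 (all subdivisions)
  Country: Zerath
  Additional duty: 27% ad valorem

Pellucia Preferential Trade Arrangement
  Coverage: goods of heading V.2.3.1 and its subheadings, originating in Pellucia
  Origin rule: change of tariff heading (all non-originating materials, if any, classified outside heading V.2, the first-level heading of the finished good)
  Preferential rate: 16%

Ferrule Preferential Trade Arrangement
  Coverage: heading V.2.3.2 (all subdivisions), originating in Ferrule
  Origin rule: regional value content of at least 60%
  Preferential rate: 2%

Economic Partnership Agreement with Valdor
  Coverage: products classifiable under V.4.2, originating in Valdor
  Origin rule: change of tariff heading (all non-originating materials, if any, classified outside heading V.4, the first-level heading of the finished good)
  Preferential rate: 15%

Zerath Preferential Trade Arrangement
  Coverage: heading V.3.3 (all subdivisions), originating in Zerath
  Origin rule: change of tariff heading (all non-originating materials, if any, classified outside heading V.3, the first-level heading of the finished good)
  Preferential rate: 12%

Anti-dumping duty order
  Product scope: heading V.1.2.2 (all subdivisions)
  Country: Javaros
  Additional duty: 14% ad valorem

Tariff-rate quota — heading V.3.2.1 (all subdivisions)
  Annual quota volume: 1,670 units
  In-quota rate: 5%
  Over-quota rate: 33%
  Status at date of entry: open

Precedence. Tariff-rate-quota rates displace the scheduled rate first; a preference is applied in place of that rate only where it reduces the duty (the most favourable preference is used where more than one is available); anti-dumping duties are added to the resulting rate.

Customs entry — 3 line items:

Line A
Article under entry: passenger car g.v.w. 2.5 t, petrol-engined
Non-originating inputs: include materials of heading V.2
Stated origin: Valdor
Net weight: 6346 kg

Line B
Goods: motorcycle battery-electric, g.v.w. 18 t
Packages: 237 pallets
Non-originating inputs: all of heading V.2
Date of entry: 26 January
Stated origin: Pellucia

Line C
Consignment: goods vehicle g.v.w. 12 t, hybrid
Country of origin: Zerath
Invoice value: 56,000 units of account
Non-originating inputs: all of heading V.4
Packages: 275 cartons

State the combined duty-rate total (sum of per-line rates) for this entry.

51%

Line A: passenger car → V.2; petrol-engined → V.2.1; g.v.w. 2.5 t → V.2.1.1. Scheduled 17%. Valdor agreement on V.4.2: V.2.1.1 not covered. → 17%.
Line B: motorcycle → V.1; battery-electric → V.1.1; g.v.w. 18 t → V.1.1.3. Scheduled 27%. Pellucia agreement on V.2.3.1: V.1.1.3 not covered. → 27%.
Line C: goods vehicle → V.3; hybrid → V.3.3; g.v.w. 12 t → V.3.3.2. Scheduled 7%. Zerath agreement on V.3.3: CTH met → 12% available; preference 12% not lower than 7% → no reduction. → 7%.
Sum: 17% + 27% + 7% = 51%.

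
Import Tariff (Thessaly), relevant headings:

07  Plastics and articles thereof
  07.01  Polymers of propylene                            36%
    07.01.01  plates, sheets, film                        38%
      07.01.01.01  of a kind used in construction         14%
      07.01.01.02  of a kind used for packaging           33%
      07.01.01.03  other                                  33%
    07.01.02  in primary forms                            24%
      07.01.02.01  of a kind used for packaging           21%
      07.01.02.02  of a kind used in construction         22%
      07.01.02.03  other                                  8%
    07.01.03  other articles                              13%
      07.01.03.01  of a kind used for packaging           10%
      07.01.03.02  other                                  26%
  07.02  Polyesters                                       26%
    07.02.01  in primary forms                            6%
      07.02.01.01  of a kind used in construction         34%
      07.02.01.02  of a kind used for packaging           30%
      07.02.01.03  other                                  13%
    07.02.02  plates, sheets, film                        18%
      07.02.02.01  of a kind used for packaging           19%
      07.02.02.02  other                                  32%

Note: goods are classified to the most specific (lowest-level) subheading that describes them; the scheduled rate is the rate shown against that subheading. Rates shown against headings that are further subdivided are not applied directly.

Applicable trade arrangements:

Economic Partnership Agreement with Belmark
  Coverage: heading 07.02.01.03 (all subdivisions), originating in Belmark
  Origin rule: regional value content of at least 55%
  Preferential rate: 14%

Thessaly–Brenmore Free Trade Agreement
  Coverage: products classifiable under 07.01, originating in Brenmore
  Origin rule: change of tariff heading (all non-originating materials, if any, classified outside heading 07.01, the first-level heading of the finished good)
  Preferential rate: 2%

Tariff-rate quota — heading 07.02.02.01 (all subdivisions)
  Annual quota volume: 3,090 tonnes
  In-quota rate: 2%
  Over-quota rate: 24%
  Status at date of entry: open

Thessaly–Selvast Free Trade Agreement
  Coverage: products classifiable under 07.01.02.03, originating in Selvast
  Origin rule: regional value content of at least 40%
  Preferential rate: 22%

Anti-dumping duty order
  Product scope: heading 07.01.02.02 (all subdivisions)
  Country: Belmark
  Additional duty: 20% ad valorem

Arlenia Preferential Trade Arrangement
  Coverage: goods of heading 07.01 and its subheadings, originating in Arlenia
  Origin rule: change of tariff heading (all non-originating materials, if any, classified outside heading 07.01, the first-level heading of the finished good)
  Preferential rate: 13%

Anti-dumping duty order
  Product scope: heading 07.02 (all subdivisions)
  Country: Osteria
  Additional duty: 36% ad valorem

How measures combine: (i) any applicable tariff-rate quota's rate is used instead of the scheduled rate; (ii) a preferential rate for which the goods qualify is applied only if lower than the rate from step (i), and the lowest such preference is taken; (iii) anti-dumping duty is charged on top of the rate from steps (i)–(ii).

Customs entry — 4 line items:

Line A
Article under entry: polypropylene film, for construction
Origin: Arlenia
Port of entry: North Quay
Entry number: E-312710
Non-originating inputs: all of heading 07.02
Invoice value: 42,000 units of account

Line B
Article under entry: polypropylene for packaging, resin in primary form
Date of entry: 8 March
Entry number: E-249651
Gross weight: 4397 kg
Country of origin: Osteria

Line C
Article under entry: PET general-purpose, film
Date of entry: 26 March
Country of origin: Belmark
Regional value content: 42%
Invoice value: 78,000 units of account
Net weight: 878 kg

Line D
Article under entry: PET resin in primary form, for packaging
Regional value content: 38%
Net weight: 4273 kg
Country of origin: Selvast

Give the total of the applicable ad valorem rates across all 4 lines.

96%

Line A: polypropylene → 07.01; film → 07.01.01; for construction → 07.01.01.01. Scheduled 14%. Arlenia agreement on 07.01: CTH met → 13% available; preferential 13%. → 13%.
Line B: polypropylene → 07.01; resin in primary form → 07.01.02; for packaging → 07.01.02.01. Scheduled 21%. No special measure applies. → 21%.
Line C: PET → 07.02; film → 07.02.02; general-purpose → 07.02.02.02. Scheduled 32%. Belmark agreement on 07.02.01.03: 07.02.02.02 not covered. → 32%.
Line D: PET → 07.02; resin in primary form → 07.02.01; for packaging → 07.02.01.02. Scheduled 30%. Selvast agreement on 07.01.02.03: 07.02.01.02 not covered. → 30%.
Sum: 13% + 21% + 32% + 30% = 96%.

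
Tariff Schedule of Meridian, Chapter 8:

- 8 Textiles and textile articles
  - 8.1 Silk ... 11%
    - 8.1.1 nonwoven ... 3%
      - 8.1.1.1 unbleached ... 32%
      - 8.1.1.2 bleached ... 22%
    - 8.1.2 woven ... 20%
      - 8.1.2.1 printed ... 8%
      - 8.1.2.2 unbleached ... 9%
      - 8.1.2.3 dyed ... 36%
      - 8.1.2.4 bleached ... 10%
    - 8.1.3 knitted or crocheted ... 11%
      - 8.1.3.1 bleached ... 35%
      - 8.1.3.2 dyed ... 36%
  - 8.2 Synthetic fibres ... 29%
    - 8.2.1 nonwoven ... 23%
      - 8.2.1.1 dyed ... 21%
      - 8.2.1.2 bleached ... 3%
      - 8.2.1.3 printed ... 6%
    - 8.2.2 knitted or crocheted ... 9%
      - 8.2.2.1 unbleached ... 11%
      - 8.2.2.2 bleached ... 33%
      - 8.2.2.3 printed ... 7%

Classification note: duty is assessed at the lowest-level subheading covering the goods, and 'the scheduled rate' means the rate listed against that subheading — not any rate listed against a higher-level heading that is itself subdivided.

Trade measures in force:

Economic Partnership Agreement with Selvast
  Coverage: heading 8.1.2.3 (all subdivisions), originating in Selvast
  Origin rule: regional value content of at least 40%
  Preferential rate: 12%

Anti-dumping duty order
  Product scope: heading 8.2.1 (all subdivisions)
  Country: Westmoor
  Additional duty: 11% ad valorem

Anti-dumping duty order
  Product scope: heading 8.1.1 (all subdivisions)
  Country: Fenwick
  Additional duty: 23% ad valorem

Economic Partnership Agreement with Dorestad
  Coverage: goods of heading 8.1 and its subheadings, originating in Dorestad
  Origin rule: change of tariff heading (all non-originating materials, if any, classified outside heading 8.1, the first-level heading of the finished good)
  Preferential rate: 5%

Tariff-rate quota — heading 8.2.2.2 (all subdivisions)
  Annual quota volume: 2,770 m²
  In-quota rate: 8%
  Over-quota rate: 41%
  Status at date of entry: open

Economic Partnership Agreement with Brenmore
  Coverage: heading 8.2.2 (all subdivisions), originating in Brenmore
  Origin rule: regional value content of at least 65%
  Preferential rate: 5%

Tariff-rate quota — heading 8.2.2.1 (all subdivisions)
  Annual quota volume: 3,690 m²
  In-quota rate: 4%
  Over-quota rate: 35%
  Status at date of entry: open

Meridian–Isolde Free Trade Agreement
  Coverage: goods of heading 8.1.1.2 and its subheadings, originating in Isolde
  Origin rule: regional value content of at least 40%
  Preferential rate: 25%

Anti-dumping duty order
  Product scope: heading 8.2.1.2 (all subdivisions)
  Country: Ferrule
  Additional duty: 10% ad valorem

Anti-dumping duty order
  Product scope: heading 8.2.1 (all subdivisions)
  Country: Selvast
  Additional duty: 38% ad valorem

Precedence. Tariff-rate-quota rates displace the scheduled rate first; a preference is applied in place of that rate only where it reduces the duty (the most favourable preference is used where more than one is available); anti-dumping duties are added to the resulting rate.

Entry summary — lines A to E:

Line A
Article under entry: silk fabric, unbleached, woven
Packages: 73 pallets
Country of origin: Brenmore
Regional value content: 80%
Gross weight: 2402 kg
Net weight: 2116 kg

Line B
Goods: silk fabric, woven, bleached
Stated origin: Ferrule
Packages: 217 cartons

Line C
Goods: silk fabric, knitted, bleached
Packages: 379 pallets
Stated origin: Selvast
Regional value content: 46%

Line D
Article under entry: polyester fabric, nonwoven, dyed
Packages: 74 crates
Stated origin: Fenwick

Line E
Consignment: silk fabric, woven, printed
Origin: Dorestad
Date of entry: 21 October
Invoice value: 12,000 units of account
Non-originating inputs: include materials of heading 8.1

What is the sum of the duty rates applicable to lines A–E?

Line A: silk → 8.1; woven → 8.1.2; unbleached → 8.1.2.2. Scheduled 9%. Brenmore agreement on 8.2.2: 8.1.2.2 not covered. → 9%.
Line B: silk → 8.1; woven → 8.1.2; bleached → 8.1.2.4. Scheduled 10%. No special measure applies. → 10%.
Line C: silk → 8.1; knitted → 8.1.3; bleached → 8.1.3.1. Scheduled 35%. Selvast agreement on 8.1.2.3: 8.1.3.1 not covered. → 35%.
Line D: polyester → 8.2; nonwoven → 8.2.1; dyed → 8.2.1.1. Scheduled 21%. No special measure applies. → 21%.
Line E: silk → 8.1; woven → 8.1.2; printed → 8.1.2.1. Scheduled 8%. Dorestad agreement on 8.1: CTH not met. → 8%.
Sum: 9% + 10% + 35% + 21% + 8% = 83%.

83%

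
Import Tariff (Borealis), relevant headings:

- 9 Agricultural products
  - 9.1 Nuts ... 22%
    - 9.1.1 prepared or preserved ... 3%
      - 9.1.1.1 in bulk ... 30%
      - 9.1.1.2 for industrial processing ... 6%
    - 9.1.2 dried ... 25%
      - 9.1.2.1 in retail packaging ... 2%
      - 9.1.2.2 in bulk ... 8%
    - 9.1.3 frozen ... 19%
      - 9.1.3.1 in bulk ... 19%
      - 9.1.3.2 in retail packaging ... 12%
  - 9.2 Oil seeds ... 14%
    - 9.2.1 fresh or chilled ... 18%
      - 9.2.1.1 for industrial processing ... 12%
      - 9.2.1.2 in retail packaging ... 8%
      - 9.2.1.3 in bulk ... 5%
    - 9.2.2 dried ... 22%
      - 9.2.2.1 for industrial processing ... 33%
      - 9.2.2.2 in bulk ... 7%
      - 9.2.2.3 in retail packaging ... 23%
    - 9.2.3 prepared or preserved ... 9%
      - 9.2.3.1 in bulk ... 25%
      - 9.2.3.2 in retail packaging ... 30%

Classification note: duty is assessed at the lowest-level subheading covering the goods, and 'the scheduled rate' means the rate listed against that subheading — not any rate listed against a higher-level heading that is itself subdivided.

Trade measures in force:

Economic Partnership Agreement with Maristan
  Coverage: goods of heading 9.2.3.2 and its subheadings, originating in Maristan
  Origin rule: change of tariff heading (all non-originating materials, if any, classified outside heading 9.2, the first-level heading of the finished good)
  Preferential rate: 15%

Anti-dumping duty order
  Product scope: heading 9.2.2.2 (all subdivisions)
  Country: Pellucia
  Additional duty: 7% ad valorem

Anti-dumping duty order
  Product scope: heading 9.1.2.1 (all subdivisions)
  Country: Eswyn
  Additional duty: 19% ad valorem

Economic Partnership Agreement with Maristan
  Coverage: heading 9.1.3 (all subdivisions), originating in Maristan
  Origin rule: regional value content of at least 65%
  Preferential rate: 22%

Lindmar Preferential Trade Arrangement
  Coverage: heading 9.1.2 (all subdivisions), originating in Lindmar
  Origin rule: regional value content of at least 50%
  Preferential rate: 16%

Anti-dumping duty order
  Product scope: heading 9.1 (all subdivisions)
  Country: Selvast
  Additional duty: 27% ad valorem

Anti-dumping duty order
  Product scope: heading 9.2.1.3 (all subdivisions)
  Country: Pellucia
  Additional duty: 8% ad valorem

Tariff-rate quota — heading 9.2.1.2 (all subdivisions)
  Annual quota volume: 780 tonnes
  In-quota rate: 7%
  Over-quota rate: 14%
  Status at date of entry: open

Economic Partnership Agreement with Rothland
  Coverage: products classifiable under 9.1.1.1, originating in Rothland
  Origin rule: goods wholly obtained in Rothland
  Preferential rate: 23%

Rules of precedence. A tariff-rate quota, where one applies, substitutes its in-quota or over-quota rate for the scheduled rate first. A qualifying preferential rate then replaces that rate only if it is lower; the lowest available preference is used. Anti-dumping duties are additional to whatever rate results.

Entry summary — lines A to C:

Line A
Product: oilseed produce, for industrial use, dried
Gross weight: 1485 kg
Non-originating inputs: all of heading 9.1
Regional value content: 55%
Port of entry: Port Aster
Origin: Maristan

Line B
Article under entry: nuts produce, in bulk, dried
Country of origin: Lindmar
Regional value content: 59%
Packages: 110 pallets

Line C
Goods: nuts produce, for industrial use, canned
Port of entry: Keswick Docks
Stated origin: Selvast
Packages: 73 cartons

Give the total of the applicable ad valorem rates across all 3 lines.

74%

Line A: oilseed → 9.2; dried → 9.2.2; for industrial use → 9.2.2.1. Scheduled 33%. Maristan agreement on 9.2.3.2: 9.2.2.1 not covered; Maristan agreement on 9.1.3: 9.2.2.1 not covered. → 33%.
Line B: nuts → 9.1; dried → 9.1.2; in bulk → 9.1.2.2. Scheduled 8%. Lindmar agreement on 9.1.2: RVC ≥ 50% → 16% available; preference 16% not lower than 8% → no reduction. → 8%.
Line C: nuts → 9.1; canned → 9.1.1; for industrial use → 9.1.1.2. Scheduled 6%. anti-dumping (Selvast, 9.1): +27%; total 6% + 27% = 33%. → 33%.
Sum: 33% + 8% + 33% = 74%.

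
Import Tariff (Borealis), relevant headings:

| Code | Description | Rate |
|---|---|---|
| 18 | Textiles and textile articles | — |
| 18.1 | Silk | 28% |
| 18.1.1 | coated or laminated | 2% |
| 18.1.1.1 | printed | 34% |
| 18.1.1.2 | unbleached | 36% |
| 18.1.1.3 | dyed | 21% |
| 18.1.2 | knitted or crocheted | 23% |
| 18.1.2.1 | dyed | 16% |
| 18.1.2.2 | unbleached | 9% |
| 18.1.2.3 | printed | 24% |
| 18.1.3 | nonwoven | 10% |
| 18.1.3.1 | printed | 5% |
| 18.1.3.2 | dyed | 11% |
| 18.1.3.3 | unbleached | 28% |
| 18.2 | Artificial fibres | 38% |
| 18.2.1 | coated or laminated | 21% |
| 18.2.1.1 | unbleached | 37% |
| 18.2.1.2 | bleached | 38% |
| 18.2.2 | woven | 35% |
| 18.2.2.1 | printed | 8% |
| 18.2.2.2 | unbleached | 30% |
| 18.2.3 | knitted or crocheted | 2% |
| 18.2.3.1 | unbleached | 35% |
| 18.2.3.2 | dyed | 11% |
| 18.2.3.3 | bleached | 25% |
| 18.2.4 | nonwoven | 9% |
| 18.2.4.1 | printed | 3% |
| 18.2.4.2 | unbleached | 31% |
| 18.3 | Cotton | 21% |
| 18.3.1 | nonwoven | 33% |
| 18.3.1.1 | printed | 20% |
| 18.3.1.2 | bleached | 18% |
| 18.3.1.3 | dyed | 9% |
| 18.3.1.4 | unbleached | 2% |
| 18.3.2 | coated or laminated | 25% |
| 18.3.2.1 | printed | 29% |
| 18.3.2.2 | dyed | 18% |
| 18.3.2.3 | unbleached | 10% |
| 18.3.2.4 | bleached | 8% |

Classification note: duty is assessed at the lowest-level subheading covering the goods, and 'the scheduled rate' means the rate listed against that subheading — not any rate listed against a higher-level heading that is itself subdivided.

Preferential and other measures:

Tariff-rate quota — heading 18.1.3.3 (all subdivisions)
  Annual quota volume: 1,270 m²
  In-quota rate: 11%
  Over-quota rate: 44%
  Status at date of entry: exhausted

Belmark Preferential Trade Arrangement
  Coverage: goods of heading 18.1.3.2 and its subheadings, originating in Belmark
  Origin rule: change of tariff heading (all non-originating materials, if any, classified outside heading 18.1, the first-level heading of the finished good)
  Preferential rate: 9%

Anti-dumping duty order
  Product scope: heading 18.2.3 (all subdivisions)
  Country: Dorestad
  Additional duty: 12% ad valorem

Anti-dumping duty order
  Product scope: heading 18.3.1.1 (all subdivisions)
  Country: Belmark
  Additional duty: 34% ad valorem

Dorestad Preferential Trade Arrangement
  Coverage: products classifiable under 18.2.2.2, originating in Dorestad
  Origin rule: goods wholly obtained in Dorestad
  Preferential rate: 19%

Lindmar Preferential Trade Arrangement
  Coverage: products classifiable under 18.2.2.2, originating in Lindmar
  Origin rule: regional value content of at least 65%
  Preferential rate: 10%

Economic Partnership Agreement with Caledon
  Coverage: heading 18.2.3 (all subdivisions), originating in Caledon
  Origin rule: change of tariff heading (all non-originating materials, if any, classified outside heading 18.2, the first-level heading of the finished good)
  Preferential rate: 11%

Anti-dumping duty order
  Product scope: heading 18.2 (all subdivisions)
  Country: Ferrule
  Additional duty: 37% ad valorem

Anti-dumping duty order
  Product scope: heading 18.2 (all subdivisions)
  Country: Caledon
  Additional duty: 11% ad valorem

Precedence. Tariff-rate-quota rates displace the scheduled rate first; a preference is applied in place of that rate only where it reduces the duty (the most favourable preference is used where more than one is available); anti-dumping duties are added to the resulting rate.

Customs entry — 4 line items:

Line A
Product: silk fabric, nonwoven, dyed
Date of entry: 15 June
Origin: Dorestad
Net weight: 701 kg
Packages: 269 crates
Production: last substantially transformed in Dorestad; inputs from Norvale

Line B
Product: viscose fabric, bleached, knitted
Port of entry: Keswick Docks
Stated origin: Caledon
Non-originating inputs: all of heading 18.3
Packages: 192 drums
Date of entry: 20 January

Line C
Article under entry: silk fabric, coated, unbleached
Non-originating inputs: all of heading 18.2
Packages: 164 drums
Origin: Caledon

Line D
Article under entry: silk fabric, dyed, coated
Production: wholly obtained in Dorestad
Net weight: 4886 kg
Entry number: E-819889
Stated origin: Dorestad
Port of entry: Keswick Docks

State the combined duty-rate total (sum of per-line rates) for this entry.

Line A: silk → 18.1; nonwoven → 18.1.3; dyed → 18.1.3.2. Scheduled 11%. Dorestad agreement on 18.2.2.2: 18.1.3.2 not covered. → 11%.
Line B: viscose → 18.2; knitted → 18.2.3; bleached → 18.2.3.3. Scheduled 25%. Caledon agreement on 18.2.3: CTH met → 11% available; preferential 11%; anti-dumping (Caledon, 18.2): +11%; total 11% + 11% = 22%. → 22%.
Line C: silk → 18.1; coated → 18.1.1; unbleached → 18.1.1.2. Scheduled 36%. Caledon agreement on 18.2.3: 18.1.1.2 not covered. → 36%.
Line D: silk → 18.1; coated → 18.1.1; dyed → 18.1.1.3. Scheduled 21%. Dorestad agreement on 18.2.2.2: 18.1.1.3 not covered. → 21%.
Sum: 11% + 22% + 36% + 21% = 90%.

90%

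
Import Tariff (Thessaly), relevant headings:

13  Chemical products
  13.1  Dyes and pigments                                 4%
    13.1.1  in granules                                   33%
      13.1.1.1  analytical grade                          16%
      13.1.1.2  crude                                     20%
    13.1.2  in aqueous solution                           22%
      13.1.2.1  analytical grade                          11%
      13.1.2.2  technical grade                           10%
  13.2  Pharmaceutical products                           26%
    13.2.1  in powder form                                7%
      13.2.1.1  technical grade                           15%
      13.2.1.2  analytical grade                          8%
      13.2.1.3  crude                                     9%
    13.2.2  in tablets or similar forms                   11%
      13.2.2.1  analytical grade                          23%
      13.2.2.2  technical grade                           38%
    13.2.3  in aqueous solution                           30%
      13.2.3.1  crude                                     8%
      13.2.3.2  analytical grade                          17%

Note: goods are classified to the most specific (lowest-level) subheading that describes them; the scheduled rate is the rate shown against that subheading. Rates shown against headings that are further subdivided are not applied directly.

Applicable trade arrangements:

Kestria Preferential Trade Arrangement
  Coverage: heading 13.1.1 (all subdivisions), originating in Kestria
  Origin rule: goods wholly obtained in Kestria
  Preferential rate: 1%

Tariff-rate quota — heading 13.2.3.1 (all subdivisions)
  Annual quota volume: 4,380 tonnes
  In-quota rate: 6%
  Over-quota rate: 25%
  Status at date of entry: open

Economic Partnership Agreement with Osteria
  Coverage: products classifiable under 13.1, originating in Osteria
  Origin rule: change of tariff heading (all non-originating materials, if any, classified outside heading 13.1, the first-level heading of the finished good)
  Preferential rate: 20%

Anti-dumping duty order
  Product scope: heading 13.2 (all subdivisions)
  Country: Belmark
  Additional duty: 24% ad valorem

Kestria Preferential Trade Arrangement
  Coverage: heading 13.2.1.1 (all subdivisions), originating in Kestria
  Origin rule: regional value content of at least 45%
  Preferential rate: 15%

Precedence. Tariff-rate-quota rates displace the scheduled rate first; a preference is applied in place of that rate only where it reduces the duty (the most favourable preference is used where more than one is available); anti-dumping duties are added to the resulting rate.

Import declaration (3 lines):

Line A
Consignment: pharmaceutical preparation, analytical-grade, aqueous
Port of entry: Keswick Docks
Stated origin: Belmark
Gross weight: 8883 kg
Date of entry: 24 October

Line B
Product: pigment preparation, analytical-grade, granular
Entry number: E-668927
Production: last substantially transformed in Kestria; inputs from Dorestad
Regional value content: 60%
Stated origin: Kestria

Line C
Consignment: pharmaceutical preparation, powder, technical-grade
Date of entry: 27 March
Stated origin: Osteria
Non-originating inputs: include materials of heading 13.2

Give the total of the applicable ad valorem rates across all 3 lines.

72%

Line A: pharmaceutical → 13.2; aqueous → 13.2.3; analytical-grade → 13.2.3.2. Scheduled 17%. anti-dumping (Belmark, 13.2): +24%; total 17% + 24% = 41%. → 41%.
Line B: pigment → 13.1; granular → 13.1.1; analytical-grade → 13.1.1.1. Scheduled 16%. Kestria agreement on 13.1.1: not wholly obtained; Kestria agreement on 13.2.1.1: 13.1.1.1 not covered. → 16%.
Line C: pharmaceutical → 13.2; powder → 13.2.1; technical-grade → 13.2.1.1. Scheduled 15%. Osteria agreement on 13.1: 13.2.1.1 not covered. → 15%.
Sum: 41% + 16% + 15% = 72%.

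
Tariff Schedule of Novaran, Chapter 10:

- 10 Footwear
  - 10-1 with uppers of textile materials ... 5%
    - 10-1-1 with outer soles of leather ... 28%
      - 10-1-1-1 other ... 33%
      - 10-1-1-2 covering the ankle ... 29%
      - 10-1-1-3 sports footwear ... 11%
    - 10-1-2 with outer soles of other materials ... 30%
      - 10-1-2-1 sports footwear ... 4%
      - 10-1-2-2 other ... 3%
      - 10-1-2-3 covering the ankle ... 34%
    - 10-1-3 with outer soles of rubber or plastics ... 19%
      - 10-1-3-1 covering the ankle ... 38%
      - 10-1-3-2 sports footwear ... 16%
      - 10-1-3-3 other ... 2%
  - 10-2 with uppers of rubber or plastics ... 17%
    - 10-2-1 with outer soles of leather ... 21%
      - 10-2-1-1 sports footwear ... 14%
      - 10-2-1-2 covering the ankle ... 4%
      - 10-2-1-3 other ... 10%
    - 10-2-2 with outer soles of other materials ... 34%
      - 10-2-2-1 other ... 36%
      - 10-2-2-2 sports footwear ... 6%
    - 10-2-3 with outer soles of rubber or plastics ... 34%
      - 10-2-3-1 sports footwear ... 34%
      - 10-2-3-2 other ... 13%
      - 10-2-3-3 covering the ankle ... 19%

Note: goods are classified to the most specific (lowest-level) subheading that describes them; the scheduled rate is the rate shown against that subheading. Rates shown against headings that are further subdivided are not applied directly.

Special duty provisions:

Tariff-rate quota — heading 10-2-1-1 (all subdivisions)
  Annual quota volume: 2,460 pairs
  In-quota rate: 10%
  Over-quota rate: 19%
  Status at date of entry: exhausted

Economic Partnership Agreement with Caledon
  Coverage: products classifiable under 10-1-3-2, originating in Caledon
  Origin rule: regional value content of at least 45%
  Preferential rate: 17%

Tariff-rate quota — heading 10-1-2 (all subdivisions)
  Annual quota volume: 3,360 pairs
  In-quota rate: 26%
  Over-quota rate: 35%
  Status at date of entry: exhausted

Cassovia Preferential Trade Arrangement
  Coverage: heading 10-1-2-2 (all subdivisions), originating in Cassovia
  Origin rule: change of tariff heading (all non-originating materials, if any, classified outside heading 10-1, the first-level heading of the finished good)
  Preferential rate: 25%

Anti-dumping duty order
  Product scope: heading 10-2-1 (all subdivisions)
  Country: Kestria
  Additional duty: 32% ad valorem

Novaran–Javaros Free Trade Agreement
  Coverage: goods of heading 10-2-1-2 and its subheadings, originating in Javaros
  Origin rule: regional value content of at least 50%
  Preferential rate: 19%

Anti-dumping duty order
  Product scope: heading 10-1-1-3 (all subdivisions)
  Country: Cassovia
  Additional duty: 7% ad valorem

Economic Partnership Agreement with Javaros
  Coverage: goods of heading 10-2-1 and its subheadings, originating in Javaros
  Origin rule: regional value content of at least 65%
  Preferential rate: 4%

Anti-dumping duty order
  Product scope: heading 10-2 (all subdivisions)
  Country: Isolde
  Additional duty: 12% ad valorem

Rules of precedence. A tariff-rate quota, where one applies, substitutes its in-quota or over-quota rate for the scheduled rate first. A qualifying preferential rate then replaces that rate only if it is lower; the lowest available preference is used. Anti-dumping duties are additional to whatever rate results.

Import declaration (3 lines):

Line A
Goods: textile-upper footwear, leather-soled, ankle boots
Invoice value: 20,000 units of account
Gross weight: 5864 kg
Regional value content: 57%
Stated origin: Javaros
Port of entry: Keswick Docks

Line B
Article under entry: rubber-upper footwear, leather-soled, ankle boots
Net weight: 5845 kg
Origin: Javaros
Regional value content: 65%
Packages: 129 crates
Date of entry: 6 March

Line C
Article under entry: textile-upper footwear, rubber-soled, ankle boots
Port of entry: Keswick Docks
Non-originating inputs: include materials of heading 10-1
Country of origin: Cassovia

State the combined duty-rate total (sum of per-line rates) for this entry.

Line A: textile-upper → 10-1; leather-soled → 10-1-1; ankle boots → 10-1-1-2. Scheduled 29%. Javaros agreement on 10-2-1-2: 10-1-1-2 not covered; Javaros agreement on 10-2-1: 10-1-1-2 not covered. → 29%.
Line B: rubber-upper → 10-2; leather-soled → 10-2-1; ankle boots → 10-2-1-2. Scheduled 4%. Javaros agreement on 10-2-1-2: RVC ≥ 50% → 19% available; Javaros agreement on 10-2-1: RVC ≥ 65% → 4% available; preference 4% not lower than 4% → no reduction. → 4%.
Line C: textile-upper → 10-1; rubber-soled → 10-1-3; ankle boots → 10-1-3-1. Scheduled 38%. Cassovia agreement on 10-1-2-2: 10-1-3-1 not covered. → 38%.
Sum: 29% + 4% + 38% = 71%.

71%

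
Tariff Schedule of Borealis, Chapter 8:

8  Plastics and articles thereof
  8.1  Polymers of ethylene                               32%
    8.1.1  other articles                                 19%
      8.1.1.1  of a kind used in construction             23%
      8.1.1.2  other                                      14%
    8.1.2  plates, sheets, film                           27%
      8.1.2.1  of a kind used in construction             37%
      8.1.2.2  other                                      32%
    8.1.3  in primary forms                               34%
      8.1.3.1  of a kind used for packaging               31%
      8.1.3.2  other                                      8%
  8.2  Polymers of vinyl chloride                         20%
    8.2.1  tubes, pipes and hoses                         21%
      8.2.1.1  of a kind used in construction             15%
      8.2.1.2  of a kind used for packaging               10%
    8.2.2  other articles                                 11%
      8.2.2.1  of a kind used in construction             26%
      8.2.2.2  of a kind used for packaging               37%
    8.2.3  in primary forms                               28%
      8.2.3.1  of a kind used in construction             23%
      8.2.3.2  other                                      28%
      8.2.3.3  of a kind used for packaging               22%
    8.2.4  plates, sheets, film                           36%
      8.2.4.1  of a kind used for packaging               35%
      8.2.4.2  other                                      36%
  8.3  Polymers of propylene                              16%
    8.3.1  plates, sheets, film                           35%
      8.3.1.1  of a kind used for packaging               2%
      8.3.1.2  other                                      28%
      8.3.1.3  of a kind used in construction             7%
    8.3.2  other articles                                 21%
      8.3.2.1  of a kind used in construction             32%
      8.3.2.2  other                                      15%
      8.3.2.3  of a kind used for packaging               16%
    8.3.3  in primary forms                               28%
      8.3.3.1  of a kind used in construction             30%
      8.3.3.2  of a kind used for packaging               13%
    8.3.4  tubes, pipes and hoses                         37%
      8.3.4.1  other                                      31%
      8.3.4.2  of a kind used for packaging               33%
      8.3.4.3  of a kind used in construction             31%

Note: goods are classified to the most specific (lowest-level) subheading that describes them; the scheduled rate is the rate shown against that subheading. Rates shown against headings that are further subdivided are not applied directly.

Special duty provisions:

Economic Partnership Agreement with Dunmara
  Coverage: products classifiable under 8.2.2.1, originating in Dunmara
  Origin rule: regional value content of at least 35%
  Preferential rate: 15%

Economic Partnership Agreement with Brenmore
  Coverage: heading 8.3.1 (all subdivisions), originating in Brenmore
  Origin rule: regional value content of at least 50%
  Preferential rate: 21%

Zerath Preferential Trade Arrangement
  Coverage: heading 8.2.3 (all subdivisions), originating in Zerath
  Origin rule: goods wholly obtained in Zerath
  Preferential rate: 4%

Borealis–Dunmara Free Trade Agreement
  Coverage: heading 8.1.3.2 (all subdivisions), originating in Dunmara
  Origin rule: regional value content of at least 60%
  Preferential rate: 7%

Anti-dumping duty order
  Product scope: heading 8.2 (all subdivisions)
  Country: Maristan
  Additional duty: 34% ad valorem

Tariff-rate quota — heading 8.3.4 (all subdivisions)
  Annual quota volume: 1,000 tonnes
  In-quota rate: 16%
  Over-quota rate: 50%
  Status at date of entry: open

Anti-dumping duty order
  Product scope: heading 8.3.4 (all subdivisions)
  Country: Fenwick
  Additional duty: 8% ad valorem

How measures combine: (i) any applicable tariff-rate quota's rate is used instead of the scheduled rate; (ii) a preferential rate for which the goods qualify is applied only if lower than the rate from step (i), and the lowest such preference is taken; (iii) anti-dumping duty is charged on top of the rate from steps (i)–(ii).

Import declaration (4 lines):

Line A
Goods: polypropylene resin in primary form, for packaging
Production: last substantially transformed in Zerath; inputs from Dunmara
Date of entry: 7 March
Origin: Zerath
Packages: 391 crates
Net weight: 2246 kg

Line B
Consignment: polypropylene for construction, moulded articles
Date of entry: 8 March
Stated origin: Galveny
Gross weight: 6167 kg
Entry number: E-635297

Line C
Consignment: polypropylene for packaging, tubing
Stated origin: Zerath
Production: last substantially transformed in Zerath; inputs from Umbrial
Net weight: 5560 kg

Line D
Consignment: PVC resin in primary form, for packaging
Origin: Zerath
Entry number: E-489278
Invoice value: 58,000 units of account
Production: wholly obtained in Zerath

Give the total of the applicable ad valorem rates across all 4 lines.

65%

Line A: polypropylene → 8.3; resin in primary form → 8.3.3; for packaging → 8.3.3.2. Scheduled 13%. Zerath agreement on 8.2.3: 8.3.3.2 not covered. → 13%.
Line B: polypropylene → 8.3; moulded articles → 8.3.2; for construction → 8.3.2.1. Scheduled 32%. No special measure applies. → 32%.
Line C: polypropylene → 8.3; tubing → 8.3.4; for packaging → 8.3.4.2. Scheduled 33%. quota on 8.3.4 open → in-quota 16%; Zerath agreement on 8.2.3: 8.3.4.2 not covered. → 16%.
Line D: PVC → 8.2; resin in primary form → 8.2.3; for packaging → 8.2.3.3. Scheduled 22%. Zerath agreement on 8.2.3: wholly obtained → 4% available; preferential 4%. → 4%.
Sum: 13% + 32% + 16% + 4% = 65%.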